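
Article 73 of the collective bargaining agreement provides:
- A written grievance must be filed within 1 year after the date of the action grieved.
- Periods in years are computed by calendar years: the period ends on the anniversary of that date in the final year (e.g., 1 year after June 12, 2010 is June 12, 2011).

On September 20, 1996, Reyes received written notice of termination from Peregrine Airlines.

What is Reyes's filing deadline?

September 20, 1997

1 year after September 20, 1996 is September 20, 1997.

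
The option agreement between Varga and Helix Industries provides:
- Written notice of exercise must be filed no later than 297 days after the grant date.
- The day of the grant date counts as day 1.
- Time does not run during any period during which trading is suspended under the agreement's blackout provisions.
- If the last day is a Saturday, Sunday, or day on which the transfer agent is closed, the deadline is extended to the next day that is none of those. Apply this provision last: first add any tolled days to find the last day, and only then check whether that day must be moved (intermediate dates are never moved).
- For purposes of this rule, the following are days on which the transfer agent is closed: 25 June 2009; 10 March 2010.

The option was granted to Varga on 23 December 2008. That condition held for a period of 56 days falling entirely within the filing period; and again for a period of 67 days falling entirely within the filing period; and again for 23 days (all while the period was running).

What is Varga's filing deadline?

Counting 23 December 2008 as day 1, day 297 is October 15, 2009.
Tolling adds 56 days: October 15, 2009 + 56 days = December 10, 2009.
Tolling adds 67 days: December 10, 2009 + 67 days = February 15, 2010.
Tolling adds 23 days: February 15, 2010 + 23 days = March 10, 2010.
March 10, 2010 is a listed holiday. The next qualifying day is March 11, 2010.

March 11, 2010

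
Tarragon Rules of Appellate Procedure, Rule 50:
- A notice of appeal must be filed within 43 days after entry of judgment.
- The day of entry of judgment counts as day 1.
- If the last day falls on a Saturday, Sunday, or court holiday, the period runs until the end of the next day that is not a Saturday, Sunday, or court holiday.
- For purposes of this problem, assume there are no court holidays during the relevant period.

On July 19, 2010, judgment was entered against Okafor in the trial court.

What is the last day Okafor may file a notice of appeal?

Counting July 19, 2010 as day 1, day 43 is August 30, 2010.
August 30, 2010 is a Monday and not a court holiday, so no extension applies.

August 30, 2010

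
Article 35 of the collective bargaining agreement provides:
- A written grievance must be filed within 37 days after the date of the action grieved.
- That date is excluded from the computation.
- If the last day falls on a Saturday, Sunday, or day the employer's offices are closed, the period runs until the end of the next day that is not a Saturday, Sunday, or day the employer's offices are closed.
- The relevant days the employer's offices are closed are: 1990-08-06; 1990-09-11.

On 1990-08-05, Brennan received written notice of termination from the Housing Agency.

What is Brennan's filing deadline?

September 12, 1990

37 days after 1990-08-05 is September 11, 1990.
September 11, 1990 is a listed holiday. The next qualifying day is September 12, 1990.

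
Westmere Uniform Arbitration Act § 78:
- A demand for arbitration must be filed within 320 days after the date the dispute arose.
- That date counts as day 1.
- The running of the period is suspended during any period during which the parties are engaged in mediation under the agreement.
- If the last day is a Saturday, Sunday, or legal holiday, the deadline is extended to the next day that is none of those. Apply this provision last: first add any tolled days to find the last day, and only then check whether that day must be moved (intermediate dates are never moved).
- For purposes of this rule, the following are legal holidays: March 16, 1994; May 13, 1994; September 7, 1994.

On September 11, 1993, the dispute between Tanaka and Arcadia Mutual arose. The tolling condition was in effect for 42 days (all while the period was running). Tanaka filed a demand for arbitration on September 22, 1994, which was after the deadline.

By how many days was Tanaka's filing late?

Counting September 11, 1993 as day 1, day 320 is July 27, 1994.
Tolling adds 42 days: July 27, 1994 + 42 days = September 7, 1994.
September 7, 1994 is a listed holiday. The next qualifying day is September 8, 1994.
The deadline is September 8, 1994; from September 8, 1994 to September 22, 1994 is 14 days.

14 days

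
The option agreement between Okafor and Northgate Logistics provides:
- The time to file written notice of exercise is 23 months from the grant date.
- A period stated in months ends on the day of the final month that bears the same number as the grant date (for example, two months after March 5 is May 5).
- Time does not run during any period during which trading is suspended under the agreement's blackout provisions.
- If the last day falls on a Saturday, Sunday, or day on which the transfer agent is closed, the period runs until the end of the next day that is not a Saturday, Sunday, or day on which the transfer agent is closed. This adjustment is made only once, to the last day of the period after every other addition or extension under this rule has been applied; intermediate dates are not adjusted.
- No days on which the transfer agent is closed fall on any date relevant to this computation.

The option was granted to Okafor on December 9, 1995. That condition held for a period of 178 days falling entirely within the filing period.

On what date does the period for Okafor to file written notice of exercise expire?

May 6, 1998

23 months after December 9, 1995 is November 9, 1997.
Tolling adds 178 days: November 9, 1997 + 178 days = May 6, 1998.
May 6, 1998 is a Wednesday and not a day on which the transfer agent is closed, so no extension applies.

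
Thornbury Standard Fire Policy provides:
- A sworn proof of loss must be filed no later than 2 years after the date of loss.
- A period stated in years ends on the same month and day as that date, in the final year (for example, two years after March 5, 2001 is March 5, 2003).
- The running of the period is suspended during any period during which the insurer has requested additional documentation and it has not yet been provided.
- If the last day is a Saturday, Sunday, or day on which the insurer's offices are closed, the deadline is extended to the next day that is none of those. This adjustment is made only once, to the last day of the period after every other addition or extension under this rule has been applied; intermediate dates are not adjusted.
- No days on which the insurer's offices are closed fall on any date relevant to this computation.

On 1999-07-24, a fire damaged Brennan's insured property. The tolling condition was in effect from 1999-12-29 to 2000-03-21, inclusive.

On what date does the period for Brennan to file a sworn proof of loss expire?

2 years after 1999-07-24 is July 24, 2001.
From December 29, 1999 through March 21, 2000 inclusive is 84 days; tolling adds 84 days: July 24, 2001 + 84 days = October 16, 2001.
October 16, 2001 is a Tuesday and not a day on which the insurer's offices are closed, so no extension applies.

October 16, 2001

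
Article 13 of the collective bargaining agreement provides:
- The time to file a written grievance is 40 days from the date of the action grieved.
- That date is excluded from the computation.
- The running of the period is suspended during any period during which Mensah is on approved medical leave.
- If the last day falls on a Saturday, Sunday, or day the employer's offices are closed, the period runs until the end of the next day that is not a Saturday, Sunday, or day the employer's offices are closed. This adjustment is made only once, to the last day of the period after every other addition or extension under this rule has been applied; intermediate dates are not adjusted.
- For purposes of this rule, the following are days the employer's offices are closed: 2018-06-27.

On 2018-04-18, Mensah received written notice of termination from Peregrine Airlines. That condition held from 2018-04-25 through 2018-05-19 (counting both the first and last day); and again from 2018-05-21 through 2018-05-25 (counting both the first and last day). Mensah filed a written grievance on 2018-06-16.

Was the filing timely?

40 days after 2018-04-18 is May 28, 2018.
From April 25, 2018 through May 19, 2018 inclusive is 25 days; tolling adds 25 days: May 28, 2018 + 25 days = June 22, 2018.
From May 21, 2018 through May 25, 2018 inclusive is 5 days; tolling adds 5 days: June 22, 2018 + 5 days = June 27, 2018.
June 27, 2018 is a listed holiday. The next qualifying day is June 28, 2018.
The deadline is June 28, 2018; the filing on June 16, 2018 is on or before that date.

Yes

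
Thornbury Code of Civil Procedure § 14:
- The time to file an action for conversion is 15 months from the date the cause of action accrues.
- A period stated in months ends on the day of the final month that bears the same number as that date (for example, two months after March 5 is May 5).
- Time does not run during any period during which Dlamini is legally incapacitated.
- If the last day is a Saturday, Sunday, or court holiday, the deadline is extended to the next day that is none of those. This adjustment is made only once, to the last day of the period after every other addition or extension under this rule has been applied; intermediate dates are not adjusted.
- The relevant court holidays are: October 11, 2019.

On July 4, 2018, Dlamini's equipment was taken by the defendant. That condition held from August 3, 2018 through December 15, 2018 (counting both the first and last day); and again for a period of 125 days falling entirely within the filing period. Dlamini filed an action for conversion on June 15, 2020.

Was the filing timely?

15 months after July 4, 2018 is October 4, 2019.
From August 3, 2018 through December 15, 2018 inclusive is 135 days; tolling adds 135 days: October 4, 2019 + 135 days = February 16, 2020.
Tolling adds 125 days: February 16, 2020 + 125 days = June 20, 2020.
June 20, 2020 is Saturday; June 21, 2020 is Sunday. The next qualifying day is June 22, 2020.
The deadline is June 22, 2020; the filing on June 15, 2020 is on or before that date.

Yes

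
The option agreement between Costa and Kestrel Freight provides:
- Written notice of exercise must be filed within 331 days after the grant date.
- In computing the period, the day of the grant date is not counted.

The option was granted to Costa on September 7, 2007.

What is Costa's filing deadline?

331 days after September 7, 2007 is August 3, 2008.

August 3, 2008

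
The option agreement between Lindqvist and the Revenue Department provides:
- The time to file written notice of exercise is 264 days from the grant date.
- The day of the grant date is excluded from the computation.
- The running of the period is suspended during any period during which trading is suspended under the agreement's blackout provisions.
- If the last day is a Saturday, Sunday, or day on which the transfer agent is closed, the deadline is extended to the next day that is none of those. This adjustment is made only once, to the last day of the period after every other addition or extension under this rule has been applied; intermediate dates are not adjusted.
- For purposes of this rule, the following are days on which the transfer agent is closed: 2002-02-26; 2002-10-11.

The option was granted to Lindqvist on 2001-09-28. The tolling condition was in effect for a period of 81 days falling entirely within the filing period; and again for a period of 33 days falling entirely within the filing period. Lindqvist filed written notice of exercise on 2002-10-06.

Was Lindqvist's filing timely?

Yes

264 days after 2001-09-28 is June 19, 2002.
Tolling adds 81 days: June 19, 2002 + 81 days = September 8, 2002.
Tolling adds 33 days: September 8, 2002 + 33 days = October 11, 2002.
October 11, 2002 is a listed holiday; October 12, 2002 is Saturday; October 13, 2002 is Sunday. The next qualifying day is October 14, 2002.
The deadline is October 14, 2002; the filing on October 6, 2002 is on or before that date.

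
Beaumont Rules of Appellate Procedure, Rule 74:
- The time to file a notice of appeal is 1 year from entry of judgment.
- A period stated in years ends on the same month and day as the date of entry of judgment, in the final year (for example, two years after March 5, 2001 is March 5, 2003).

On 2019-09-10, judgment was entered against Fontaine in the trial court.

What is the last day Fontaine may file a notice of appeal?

1 year after 2019-09-10 is September 10, 2020.

September 10, 2020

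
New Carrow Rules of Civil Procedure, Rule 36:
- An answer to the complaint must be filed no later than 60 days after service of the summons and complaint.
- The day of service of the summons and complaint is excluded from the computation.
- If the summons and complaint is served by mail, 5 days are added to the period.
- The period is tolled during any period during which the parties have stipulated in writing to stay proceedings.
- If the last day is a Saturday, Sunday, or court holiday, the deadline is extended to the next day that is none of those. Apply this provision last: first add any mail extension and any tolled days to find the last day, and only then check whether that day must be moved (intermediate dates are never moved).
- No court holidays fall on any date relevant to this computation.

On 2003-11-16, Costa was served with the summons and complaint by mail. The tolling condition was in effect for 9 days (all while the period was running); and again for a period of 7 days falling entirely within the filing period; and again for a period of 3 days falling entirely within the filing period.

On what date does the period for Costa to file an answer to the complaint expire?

60 days after 2003-11-16 is January 15, 2004.
Service was by mail, adding 5 days: January 15, 2004 + 5 days = January 20, 2004.
Tolling adds 9 days: January 20, 2004 + 9 days = January 29, 2004.
Tolling adds 7 days: January 29, 2004 + 7 days = February 5, 2004.
Tolling adds 3 days: February 5, 2004 + 3 days = February 8, 2004.
February 8, 2004 is Sunday. The next qualifying day is February 9, 2004.

February 9, 2004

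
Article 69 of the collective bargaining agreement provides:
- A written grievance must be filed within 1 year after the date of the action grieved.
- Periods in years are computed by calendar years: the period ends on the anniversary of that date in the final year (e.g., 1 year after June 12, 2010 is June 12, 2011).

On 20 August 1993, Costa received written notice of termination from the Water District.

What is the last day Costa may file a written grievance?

1 year after 20 August 1993 is August 20, 1994.

August 20, 1994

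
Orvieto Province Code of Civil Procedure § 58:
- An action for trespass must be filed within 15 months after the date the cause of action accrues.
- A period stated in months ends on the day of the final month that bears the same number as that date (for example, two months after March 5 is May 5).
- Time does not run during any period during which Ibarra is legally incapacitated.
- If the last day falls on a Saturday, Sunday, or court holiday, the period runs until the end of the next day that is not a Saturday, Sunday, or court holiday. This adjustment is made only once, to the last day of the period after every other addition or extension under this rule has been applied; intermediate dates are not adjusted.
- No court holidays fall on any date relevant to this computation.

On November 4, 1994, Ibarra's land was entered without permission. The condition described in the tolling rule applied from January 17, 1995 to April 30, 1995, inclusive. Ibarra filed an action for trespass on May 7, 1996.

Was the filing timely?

Yes

15 months after November 4, 1994 is February 4, 1996.
From January 17, 1995 through April 30, 1995 inclusive is 104 days; tolling adds 104 days: February 4, 1996 + 104 days = May 18, 1996.
May 18, 1996 is Saturday; May 19, 1996 is Sunday. The next qualifying day is May 20, 1996.
The deadline is May 20, 1996; the filing on May 7, 1996 is on or before that date.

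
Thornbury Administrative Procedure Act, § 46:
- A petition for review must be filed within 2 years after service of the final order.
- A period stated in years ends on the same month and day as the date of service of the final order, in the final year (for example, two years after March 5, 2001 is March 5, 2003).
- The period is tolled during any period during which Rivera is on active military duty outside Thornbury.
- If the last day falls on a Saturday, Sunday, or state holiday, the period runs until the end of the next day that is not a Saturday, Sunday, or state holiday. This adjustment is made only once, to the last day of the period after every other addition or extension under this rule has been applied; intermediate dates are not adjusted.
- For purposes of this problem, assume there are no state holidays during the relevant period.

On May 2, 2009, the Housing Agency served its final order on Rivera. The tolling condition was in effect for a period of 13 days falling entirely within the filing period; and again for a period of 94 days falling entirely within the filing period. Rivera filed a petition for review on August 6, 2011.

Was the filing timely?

2 years after May 2, 2009 is May 2, 2011.
Tolling adds 13 days: May 2, 2011 + 13 days = May 15, 2011.
Tolling adds 94 days: May 15, 2011 + 94 days = August 17, 2011.
August 17, 2011 is a Wednesday and not a state holiday, so no extension applies.
The deadline is August 17, 2011; the filing on August 6, 2011 is on or before that date.

Yes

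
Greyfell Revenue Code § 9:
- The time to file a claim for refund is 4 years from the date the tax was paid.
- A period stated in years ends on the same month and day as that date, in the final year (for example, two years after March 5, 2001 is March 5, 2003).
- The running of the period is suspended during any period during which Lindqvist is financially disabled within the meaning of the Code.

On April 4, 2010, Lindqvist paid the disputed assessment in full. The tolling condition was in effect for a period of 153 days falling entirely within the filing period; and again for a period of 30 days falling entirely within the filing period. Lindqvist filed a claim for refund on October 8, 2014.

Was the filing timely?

4 years after April 4, 2010 is April 4, 2014.
Tolling adds 153 days: April 4, 2014 + 153 days = September 4, 2014.
Tolling adds 30 days: September 4, 2014 + 30 days = October 4, 2014.
The deadline is October 4, 2014; the filing on October 8, 2014 is after that date.

No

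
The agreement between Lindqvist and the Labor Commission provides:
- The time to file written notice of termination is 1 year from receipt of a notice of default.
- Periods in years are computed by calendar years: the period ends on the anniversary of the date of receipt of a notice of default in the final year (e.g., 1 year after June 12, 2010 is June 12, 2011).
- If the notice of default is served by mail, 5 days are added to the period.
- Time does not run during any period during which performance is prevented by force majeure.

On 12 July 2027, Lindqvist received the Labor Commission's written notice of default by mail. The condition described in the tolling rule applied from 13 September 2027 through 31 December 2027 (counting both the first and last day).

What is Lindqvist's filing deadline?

November 4, 2028

1 year after 12 July 2027 is July 12, 2028.
Service was by mail, adding 5 days: July 12, 2028 + 5 days = July 17, 2028.
From September 13, 2027 through December 31, 2027 inclusive is 110 days; tolling adds 110 days: July 17, 2028 + 110 days = November 4, 2028.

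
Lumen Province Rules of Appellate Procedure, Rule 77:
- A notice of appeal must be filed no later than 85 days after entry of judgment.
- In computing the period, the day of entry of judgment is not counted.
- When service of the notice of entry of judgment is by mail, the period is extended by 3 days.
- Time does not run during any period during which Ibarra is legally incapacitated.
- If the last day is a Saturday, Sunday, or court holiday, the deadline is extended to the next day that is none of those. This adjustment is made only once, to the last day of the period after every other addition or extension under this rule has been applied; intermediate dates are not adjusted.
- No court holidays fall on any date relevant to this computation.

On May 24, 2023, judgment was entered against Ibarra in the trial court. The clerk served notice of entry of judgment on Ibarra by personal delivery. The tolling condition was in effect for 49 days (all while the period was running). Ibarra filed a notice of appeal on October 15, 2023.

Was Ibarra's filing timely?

No

85 days after May 24, 2023 is August 17, 2023.
Service was not by mail, so no mail extension applies.
Tolling adds 49 days: August 17, 2023 + 49 days = October 5, 2023.
October 5, 2023 is a Thursday and not a court holiday, so no extension applies.
The deadline is October 5, 2023; the filing on October 15, 2023 is after that date.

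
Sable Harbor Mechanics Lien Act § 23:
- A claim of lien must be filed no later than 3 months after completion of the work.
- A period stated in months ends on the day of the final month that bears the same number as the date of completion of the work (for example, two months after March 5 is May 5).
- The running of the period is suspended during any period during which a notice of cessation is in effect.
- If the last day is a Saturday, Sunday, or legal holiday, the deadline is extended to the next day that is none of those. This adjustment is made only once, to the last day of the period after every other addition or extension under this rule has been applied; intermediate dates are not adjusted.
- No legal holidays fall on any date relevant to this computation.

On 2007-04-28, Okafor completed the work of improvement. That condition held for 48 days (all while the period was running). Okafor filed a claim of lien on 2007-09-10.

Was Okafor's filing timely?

Yes

3 months after 2007-04-28 is July 28, 2007.
Tolling adds 48 days: July 28, 2007 + 48 days = September 14, 2007.
September 14, 2007 is a Friday and not a legal holiday, so no extension applies.
The deadline is September 14, 2007; the filing on September 10, 2007 is on or before that date.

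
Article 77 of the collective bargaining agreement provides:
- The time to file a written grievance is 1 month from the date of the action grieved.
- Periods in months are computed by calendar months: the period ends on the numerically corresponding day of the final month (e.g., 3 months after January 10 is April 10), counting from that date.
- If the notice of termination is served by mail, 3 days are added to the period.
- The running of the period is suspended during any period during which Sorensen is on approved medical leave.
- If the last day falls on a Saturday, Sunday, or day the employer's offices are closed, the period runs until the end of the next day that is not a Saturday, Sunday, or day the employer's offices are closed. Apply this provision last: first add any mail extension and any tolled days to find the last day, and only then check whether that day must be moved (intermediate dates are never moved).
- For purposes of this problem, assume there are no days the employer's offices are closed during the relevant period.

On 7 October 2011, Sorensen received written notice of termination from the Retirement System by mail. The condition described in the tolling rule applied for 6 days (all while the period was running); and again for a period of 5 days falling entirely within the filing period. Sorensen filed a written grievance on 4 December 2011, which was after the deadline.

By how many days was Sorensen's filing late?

1 month after 7 October 2011 is November 7, 2011.
Service was by mail, adding 3 days: November 7, 2011 + 3 days = November 10, 2011.
Tolling adds 6 days: November 10, 2011 + 6 days = November 16, 2011.
Tolling adds 5 days: November 16, 2011 + 5 days = November 21, 2011.
November 21, 2011 is a Monday and not a day the employer's offices are closed, so no extension applies.
The deadline is November 21, 2011; from November 21, 2011 to December 4, 2011 is 13 days.

13 days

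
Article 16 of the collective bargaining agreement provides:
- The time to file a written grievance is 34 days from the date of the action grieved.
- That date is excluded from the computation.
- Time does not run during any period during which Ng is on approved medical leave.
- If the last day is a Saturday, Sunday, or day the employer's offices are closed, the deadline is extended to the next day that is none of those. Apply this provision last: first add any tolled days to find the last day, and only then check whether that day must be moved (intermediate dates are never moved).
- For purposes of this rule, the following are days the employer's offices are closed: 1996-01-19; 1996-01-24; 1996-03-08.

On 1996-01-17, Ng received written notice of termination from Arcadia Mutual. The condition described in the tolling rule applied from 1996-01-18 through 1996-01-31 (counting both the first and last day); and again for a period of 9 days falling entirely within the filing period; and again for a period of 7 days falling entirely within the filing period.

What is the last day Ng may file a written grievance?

March 21, 1996

34 days after 1996-01-17 is February 20, 1996.
From January 18, 1996 through January 31, 1996 inclusive is 14 days; tolling adds 14 days: February 20, 1996 + 14 days = March 5, 1996.
Tolling adds 9 days: March 5, 1996 + 9 days = March 14, 1996.
Tolling adds 7 days: March 14, 1996 + 7 days = March 21, 1996.
March 21, 1996 is a Thursday and not a day the employer's offices are closed, so no extension applies.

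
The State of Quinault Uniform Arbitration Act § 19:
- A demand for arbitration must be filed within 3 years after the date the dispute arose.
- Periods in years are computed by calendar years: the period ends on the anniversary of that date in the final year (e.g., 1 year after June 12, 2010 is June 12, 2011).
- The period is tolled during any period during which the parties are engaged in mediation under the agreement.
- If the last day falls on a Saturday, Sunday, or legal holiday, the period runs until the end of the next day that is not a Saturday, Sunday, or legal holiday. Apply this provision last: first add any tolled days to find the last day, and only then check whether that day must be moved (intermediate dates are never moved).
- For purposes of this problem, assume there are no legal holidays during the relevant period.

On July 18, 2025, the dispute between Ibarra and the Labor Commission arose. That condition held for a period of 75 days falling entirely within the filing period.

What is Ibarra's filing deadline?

October 2, 2028

3 years after July 18, 2025 is July 18, 2028.
Tolling adds 75 days: July 18, 2028 + 75 days = October 1, 2028.
October 1, 2028 is Sunday. The next qualifying day is October 2, 2028.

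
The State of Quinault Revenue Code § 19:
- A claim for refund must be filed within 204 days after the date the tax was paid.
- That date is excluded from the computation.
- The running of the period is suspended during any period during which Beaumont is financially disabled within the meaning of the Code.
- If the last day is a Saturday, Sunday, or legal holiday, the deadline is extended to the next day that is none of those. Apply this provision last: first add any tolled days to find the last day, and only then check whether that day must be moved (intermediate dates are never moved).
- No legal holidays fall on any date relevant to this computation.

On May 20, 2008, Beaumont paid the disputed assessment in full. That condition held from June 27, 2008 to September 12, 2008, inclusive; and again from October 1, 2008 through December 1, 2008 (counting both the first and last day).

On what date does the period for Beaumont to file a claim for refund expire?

204 days after May 20, 2008 is December 10, 2008.
From June 27, 2008 through September 12, 2008 inclusive is 78 days; tolling adds 78 days: December 10, 2008 + 78 days = February 26, 2009.
From October 1, 2008 through December 1, 2008 inclusive is 62 days; tolling adds 62 days: February 26, 2009 + 62 days = April 29, 2009.
April 29, 2009 is a Wednesday and not a legal holiday, so no extension applies.

April 29, 2009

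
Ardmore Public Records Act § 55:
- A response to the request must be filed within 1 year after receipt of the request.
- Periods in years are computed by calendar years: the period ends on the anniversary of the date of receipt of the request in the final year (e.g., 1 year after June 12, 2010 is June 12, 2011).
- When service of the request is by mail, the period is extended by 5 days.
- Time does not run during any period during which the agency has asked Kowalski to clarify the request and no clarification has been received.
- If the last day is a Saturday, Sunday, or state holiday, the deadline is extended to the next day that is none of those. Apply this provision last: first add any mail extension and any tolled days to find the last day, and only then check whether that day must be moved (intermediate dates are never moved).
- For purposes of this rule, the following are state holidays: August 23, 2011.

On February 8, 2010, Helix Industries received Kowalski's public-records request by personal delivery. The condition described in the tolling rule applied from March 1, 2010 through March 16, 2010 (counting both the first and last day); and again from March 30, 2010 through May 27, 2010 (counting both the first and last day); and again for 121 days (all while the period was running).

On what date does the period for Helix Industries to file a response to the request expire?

August 24, 2011

1 year after February 8, 2010 is February 8, 2011.
Service was not by mail, so no mail extension applies.
From March 1, 2010 through March 16, 2010 inclusive is 16 days; tolling adds 16 days: February 8, 2011 + 16 days = February 24, 2011.
From March 30, 2010 through May 27, 2010 inclusive is 59 days; tolling adds 59 days: February 24, 2011 + 59 days = April 24, 2011.
Tolling adds 121 days: April 24, 2011 + 121 days = August 23, 2011.
August 23, 2011 is a listed holiday. The next qualifying day is August 24, 2011.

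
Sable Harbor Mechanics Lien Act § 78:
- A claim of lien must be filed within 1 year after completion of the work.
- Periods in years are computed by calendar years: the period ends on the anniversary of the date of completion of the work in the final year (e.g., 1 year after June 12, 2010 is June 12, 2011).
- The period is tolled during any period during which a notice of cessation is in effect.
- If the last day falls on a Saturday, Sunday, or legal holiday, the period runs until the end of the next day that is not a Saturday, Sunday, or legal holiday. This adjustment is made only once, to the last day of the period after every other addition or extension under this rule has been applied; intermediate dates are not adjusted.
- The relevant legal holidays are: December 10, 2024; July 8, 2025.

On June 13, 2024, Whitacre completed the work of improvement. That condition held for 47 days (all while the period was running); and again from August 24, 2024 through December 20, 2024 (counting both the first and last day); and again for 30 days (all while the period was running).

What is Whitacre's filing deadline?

December 26, 2025

1 year after June 13, 2024 is June 13, 2025.
Tolling adds 47 days: June 13, 2025 + 47 days = July 30, 2025.
From August 24, 2024 through December 20, 2024 inclusive is 119 days; tolling adds 119 days: July 30, 2025 + 119 days = November 26, 2025.
Tolling adds 30 days: November 26, 2025 + 30 days = December 26, 2025.
December 26, 2025 is a Friday and not a legal holiday, so no extension applies.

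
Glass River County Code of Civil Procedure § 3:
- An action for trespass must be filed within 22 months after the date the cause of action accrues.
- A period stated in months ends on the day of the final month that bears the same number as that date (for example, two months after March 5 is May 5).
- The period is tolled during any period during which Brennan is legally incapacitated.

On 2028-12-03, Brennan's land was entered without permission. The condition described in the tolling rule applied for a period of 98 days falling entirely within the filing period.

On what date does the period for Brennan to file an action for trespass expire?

January 9, 2031

22 months after 2028-12-03 is October 3, 2030.
Tolling adds 98 days: October 3, 2030 + 98 days = January 9, 2031.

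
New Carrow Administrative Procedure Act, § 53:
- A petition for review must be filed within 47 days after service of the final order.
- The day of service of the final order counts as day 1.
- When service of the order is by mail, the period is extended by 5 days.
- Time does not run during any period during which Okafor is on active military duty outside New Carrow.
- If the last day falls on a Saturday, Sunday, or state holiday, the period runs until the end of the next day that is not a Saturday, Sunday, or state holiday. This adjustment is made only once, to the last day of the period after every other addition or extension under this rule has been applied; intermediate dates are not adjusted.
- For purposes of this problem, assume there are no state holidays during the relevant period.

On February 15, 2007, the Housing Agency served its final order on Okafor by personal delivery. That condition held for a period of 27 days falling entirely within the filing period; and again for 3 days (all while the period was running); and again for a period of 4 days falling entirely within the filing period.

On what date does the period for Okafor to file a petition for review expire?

Counting February 15, 2007 as day 1, day 47 is April 2, 2007.
Service was not by mail, so no mail extension applies.
Tolling adds 27 days: April 2, 2007 + 27 days = April 29, 2007.
Tolling adds 3 days: April 29, 2007 + 3 days = May 2, 2007.
Tolling adds 4 days: May 2, 2007 + 4 days = May 6, 2007.
May 6, 2007 is Sunday. The next qualifying day is May 7, 2007.

May 7, 2007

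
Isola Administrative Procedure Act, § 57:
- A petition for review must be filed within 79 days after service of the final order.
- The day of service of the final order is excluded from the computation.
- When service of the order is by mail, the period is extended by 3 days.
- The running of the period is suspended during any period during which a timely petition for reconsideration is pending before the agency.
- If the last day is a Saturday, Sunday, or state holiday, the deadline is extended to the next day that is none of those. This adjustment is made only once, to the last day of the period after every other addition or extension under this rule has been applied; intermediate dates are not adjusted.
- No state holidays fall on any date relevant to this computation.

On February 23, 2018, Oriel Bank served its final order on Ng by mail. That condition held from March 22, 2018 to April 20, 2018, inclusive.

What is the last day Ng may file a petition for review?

79 days after February 23, 2018 is May 13, 2018.
Service was by mail, adding 3 days: May 13, 2018 + 3 days = May 16, 2018.
From March 22, 2018 through April 20, 2018 inclusive is 30 days; tolling adds 30 days: May 16, 2018 + 30 days = June 15, 2018.
June 15, 2018 is a Friday and not a state holiday, so no extension applies.

June 15, 2018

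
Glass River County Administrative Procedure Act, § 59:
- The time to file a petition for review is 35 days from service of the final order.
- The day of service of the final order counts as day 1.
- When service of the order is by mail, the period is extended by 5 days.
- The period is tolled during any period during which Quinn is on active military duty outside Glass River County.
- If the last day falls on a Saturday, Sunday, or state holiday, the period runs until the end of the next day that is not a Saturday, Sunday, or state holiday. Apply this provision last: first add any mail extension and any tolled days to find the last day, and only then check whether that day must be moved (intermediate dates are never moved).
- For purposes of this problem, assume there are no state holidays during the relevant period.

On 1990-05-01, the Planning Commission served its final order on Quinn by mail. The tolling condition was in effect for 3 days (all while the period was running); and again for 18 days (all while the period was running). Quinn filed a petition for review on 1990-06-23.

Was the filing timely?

Counting 1990-05-01 as day 1, day 35 is June 4, 1990.
Service was by mail, adding 5 days: June 4, 1990 + 5 days = June 9, 1990.
Tolling adds 3 days: June 9, 1990 + 3 days = June 12, 1990.
Tolling adds 18 days: June 12, 1990 + 18 days = June 30, 1990.
June 30, 1990 is Saturday; July 1, 1990 is Sunday. The next qualifying day is July 2, 1990.
The deadline is July 2, 1990; the filing on June 23, 1990 is on or before that date.

Yes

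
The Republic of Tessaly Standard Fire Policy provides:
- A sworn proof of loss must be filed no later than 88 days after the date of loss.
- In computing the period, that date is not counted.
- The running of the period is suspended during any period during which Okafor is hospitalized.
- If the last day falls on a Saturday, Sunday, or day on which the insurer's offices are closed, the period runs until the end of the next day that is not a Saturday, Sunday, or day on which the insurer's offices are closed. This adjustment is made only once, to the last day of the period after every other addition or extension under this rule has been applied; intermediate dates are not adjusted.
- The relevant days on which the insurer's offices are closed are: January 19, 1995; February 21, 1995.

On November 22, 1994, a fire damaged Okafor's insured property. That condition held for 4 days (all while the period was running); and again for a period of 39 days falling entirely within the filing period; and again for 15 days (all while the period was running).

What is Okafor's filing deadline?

April 17, 1995

88 days after November 22, 1994 is February 18, 1995.
Tolling adds 4 days: February 18, 1995 + 4 days = February 22, 1995.
Tolling adds 39 days: February 22, 1995 + 39 days = April 2, 1995.
Tolling adds 15 days: April 2, 1995 + 15 days = April 17, 1995.
April 17, 1995 is a Monday and not a day on which the insurer's offices are closed, so no extension applies.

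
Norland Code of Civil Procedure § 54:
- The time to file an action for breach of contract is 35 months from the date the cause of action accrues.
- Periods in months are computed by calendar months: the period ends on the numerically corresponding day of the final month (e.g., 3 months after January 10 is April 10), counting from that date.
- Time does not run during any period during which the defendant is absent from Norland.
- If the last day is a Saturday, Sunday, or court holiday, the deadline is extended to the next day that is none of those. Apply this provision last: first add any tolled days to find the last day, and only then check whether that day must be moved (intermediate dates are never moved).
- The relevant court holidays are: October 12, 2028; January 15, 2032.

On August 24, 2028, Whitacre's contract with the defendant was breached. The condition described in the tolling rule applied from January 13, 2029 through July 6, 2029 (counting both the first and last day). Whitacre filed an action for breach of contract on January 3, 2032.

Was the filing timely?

Yes

35 months after August 24, 2028 is July 24, 2031.
From January 13, 2029 through July 6, 2029 inclusive is 175 days; tolling adds 175 days: July 24, 2031 + 175 days = January 15, 2032.
January 15, 2032 is a listed holiday. The next qualifying day is January 16, 2032.
The deadline is January 16, 2032; the filing on January 3, 2032 is on or before that date.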